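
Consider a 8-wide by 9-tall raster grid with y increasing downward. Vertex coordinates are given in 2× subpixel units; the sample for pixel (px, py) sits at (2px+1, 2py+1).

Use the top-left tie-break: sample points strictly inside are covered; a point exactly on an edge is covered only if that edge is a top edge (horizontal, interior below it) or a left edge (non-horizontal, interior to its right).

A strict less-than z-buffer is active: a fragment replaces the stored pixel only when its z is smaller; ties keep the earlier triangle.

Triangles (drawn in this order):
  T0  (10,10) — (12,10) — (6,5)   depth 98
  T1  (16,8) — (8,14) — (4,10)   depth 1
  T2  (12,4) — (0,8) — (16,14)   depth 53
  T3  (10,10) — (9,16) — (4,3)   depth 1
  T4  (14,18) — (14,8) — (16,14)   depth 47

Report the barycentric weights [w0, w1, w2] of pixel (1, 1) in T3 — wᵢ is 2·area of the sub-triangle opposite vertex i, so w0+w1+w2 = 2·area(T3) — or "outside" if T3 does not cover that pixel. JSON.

T0:
  2·area = 10  (B↔C swapped to make it positive)
  edge (10, 10)→(6, 5): d=(-4,-5) top-left  bias=+0
  edge (6, 5)→(12, 10): d=(6,5) right/bottom  bias=-1
  edge (12, 10)→(10, 10): d=(-2,0) right/bottom  bias=-1
  covered (0 px):
    . . . . . . . .
    . . . . . . . .
    . . . . . . . .
    . . . . . . . .
    . . . . . . . .
    . . . . . . . .
    . . . . . . . .
    . . . . . . . .
    . . . . . . . .
T1:
  2·area = 56
  edge (16, 8)→(8, 14): d=(-8,6) right/bottom  bias=-1
  edge (8, 14)→(4, 10): d=(-4,-4) top-left  bias=+0
  edge (4, 10)→(16, 8): d=(12,-2) top-left  bias=+0
    (0,3)@(1, 7): e=[98,0,-42] → .  [on edge]
    (1,4)@(3, 9): e=[70,0,-14] → .  [on edge]
    (5,4)@(11, 9): e=[22,32,2] → X
    (6,4)@(13, 9): e=[10,40,6] → X
    (7,4)@(15, 9): e=[-2,48,10] → .
    (2,5)@(5, 11): e=[42,0,14] → X  [on edge]
    (3,5)@(7, 11): e=[30,8,18] → X
    (4,5)@(9, 11): e=[18,16,22] → X
    (6,5)@(13, 11): e=[-6,32,30] → .
    (2,6)@(5, 13): e=[26,-8,38] → .
    (3,6)@(7, 13): e=[14,0,42] → X  [on edge]
    (5,6)@(11, 13): e=[-10,16,50] → .
    (4,7)@(9, 15): e=[-14,0,70] → .  [on edge]
    (5,8)@(11, 17): e=[-42,0,98] → .  [on edge]
  covered (8 px):
    . . . . . . . .
    . . . . . . . .
    . . . . . . . .
    . . . . . . . .
    . . . . . X X .
    . . X X X X . .
    . . . X X . . .
    . . . . . . . .
    . . . . . . . .
T2:
  2·area = 136  (B↔C swapped to make it positive)
  edge (12, 4)→(16, 14): d=(4,10) right/bottom  bias=-1
  edge (16, 14)→(0, 8): d=(-16,-6) top-left  bias=+0
  edge (0, 8)→(12, 4): d=(12,-4) top-left  bias=+0
    (7,1)@(15, 3): e=[-34,170,0] → .  [on edge]
    (4,2)@(9, 5): e=[34,102,0] → X  [on edge]
    (5,2)@(11, 5): e=[14,114,8] → X
    (6,2)@(13, 5): e=[-6,126,16] → .
    (1,3)@(3, 7): e=[102,34,0] → X  [on edge]
    (2,3)@(5, 7): e=[82,46,8] → X
    (3,3)@(7, 7): e=[62,58,16] → X
    (6,3)@(13, 7): e=[2,94,40] → X
    (7,3)@(15, 7): e=[-18,106,48] → .
    (1,4)@(3, 9): e=[110,2,24] → X
    (7,4)@(15, 9): e=[-10,74,72] → .
    (1,5)@(3, 11): e=[118,-30,48] → .
  covered (18 px):
    . . . . . . . .
    . . . . . . . .
    . . . . X X . .
    . X X X X X X .
    . X X X X X X .
    . . . . X X X .
    . . . . . . . X
    . . . . . . . .
    . . . . . . . .
T3:
  2·area = 43
  edge (10, 10)→(9, 16): d=(-1,6) right/bottom  bias=-1
  edge (9, 16)→(4, 3): d=(-5,-13) top-left  bias=+0
  edge (4, 3)→(10, 10): d=(6,7) right/bottom  bias=-1
    (2,2)@(5, 5): e=[35,3,5] → X
    (3,2)@(7, 5): e=[23,29,-9] → .
    (2,3)@(5, 7): e=[33,-7,17] → .
    (3,3)@(7, 7): e=[21,19,3] → X
    (4,3)@(9, 7): e=[9,45,-11] → .
    (3,4)@(7, 9): e=[19,9,15] → X
    (4,4)@(9, 9): e=[7,35,1] → X
    (5,4)@(11, 9): e=[-5,61,-13] → .
    (3,5)@(7, 11): e=[17,-1,27] → .
    (4,5)@(9, 11): e=[5,25,13] → X
    (5,5)@(11, 11): e=[-7,51,-1] → .
    (4,6)@(9, 13): e=[3,15,25] → X
  covered (7 px):
    . . . . . . . .
    . . . . . . . .
    . . X . . . . .
    . . . X . . . .
    . . . X X . . .
    . . . . X . . .
    . . . . X . . .
    . . . . X . . .
    . . . . . . . .
T4:
  2·area = 20
  edge (14, 18)→(14, 8): d=(0,-10) top-left  bias=+0
  edge (14, 8)→(16, 14): d=(2,6) right/bottom  bias=-1
  edge (16, 14)→(14, 18): d=(-2,4) right/bottom  bias=-1
    (6,2)@(13, 5): e=[-10,0,30] → .  [on edge]
    (7,5)@(15, 11): e=[10,0,10] → .  [on edge]
    (7,6)@(15, 13): e=[10,4,6] → X
    (7,7)@(15, 15): e=[10,8,2] → X
    (7,8)@(15, 17): e=[10,12,-2] → .
  covered (2 px):
    . . . . . . . .
    . . . . . . . .
    . . . . . . . .
    . . . . . . . .
    . . . . . . . .
    . . . . . . . .
    . . . . . . . X
    . . . . . . . X
    . . . . . . . .

Result: "outside"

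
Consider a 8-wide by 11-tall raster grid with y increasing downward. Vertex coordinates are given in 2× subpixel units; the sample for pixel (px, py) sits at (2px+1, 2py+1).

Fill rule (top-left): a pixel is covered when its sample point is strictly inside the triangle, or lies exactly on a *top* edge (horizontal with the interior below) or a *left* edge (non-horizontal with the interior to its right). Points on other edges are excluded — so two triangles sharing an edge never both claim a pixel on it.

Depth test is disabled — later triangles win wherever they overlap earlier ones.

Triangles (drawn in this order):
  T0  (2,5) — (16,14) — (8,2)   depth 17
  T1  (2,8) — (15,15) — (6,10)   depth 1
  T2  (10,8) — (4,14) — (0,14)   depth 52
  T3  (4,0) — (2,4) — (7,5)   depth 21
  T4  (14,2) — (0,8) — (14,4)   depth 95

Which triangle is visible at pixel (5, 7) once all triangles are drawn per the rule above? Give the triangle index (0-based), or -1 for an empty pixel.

T0:
  2·area = 96  (B↔C swapped to make it positive)
  edge (2, 5)→(8, 2): d=(6,-3) top-left  bias=+0
  edge (8, 2)→(16, 14): d=(8,12) right/bottom  bias=-1
  edge (16, 14)→(2, 5): d=(-14,-9) top-left  bias=+0
    (3,1)@(7, 3): e=[3,20,73] → #
    (4,1)@(9, 3): e=[9,-4,91] → ·
    (1,2)@(3, 5): e=[3,84,9] → #
    (2,2)@(5, 5): e=[9,60,27] → #
    (4,2)@(9, 5): e=[21,12,63] → #
    (5,2)@(11, 5): e=[27,-12,81] → ·
    (1,3)@(3, 7): e=[15,100,-19] → ·
    (2,3)@(5, 7): e=[21,76,-1] → ·
    (3,3)@(7, 7): e=[27,52,17] → #
    (5,3)@(11, 7): e=[39,4,53] → #
    (6,3)@(13, 7): e=[45,-20,71] → ·
    (3,4)@(7, 9): e=[39,68,-11] → ·
  covered (12 px):
    · · · · · · · ·
    · · · # · · · ·
    · # # # # · · ·
    · · · # # # · ·
    · · · · # # · ·
    · · · · · · # ·
    · · · · · · · #
    · · · · · · · ·
    · · · · · · · ·
    · · · · · · · ·
    · · · · · · · ·
T1:
  2·area = 2  (B↔C swapped to make it positive)
  edge (2, 8)→(6, 10): d=(4,2) right/bottom  bias=-1
  edge (6, 10)→(15, 15): d=(9,5) right/bottom  bias=-1
  edge (15, 15)→(2, 8): d=(-13,-7) top-left  bias=+0
    (7,7)@(15, 15): e=[2,0,0] → ·  [on edge]
  covered (0 px):
    · · · · · · · ·
    · · · · · · · ·
    · · · · · · · ·
    · · · · · · · ·
    · · · · · · · ·
    · · · · · · · ·
    · · · · · · · ·
    · · · · · · · ·
    · · · · · · · ·
    · · · · · · · ·
    · · · · · · · ·
T2:
  2·area = 24
  edge (10, 8)→(4, 14): d=(-6,6) right/bottom  bias=-1
  edge (4, 14)→(0, 14): d=(-4,0) right/bottom  bias=-1
  edge (0, 14)→(10, 8): d=(10,-6) top-left  bias=+0
    (7,1)@(15, 3): e=[0,44,-20] → ·  [on edge]
    (6,2)@(13, 5): e=[0,36,-12] → ·  [on edge]
    (7,2)@(15, 5): e=[-12,36,0] → ·  [on edge]
    (5,3)@(11, 7): e=[0,28,-4] → ·  [on edge]
    (4,4)@(9, 9): e=[0,20,4] → ·  [on edge]
    (2,5)@(5, 11): e=[12,12,0] → #  [on edge]
    (3,5)@(7, 11): e=[0,12,12] → ·  [on edge]
    (1,6)@(3, 13): e=[12,4,8] → #
    (2,6)@(5, 13): e=[0,4,20] → ·  [on edge]
    (1,7)@(3, 15): e=[0,-4,28] → ·  [on edge]
    (0,8)@(1, 17): e=[0,-12,36] → ·  [on edge]
  covered (2 px):
    · · · · · · · ·
    · · · · · · · ·
    · · · · · · · ·
    · · · · · · · ·
    · · · · · · · ·
    · · # · · · · ·
    · # · · · · · ·
    · · · · · · · ·
    · · · · · · · ·
    · · · · · · · ·
    · · · · · · · ·
T3:
  2·area = 22  (B↔C swapped to make it positive)
  edge (4, 0)→(7, 5): d=(3,5) right/bottom  bias=-1
  edge (7, 5)→(2, 4): d=(-5,-1) top-left  bias=+0
  edge (2, 4)→(4, 0): d=(2,-4) top-left  bias=+0
    (1,1)@(3, 3): e=[14,6,2] → #
    (2,1)@(5, 3): e=[4,8,10] → #
    (3,1)@(7, 3): e=[-6,10,18] → ·
    (1,2)@(3, 5): e=[20,-4,6] → ·
    (2,2)@(5, 5): e=[10,-2,14] → ·
    (3,2)@(7, 5): e=[0,0,22] → ·  [on edge]
    (6,7)@(13, 15): e=[0,-44,66] → ·  [on edge]
  covered (2 px):
    · · · · · · · ·
    · # # · · · · ·
    · · · · · · · ·
    · · · · · · · ·
    · · · · · · · ·
    · · · · · · · ·
    · · · · · · · ·
    · · · · · · · ·
    · · · · · · · ·
    · · · · · · · ·
    · · · · · · · ·
T4:
  2·area = 28  (B↔C swapped to make it positive)
  edge (14, 2)→(14, 4): d=(0,2) right/bottom  bias=-1
  edge (14, 4)→(0, 8): d=(-14,4) right/bottom  bias=-1
  edge (0, 8)→(14, 2): d=(14,-6) top-left  bias=+0
    (6,1)@(13, 3): e=[2,18,8] → #
    (7,1)@(15, 3): e=[-2,10,20] → ·
    (3,2)@(7, 5): e=[14,14,0] → #  [on edge]
    (4,2)@(9, 5): e=[10,6,12] → #
    (5,2)@(11, 5): e=[6,-2,24] → ·
    (6,2)@(13, 5): e=[2,-10,36] → ·
    (1,3)@(3, 7): e=[22,2,4] → #
    (2,3)@(5, 7): e=[18,-6,16] → ·
    (3,3)@(7, 7): e=[14,-14,28] → ·
    (4,3)@(9, 7): e=[10,-22,40] → ·
    (1,4)@(3, 9): e=[22,-26,32] → ·
  covered (4 px):
    · · · · · · · ·
    · · · · · · # ·
    · · · # # · · ·
    · # · · · · · ·
    · · · · · · · ·
    · · · · · · · ·
    · · · · · · · ·
    · · · · · · · ·
    · · · · · · · ·
    · · · · · · · ·
    · · · · · · · ·

Z-buffer (winner per pixel, '.' = empty):
  . . . . . . . .
  . 3 3 0 . . 4 .
  . 0 0 4 4 . . .
  . 4 . 0 0 0 . .
  . . . . 0 0 . .
  . . 2 . . . 0 .
  . 2 . . . . . 0
  . . . . . . . .
  . . . . . . . .
  . . . . . . . .
  . . . . . . . .

Result: -1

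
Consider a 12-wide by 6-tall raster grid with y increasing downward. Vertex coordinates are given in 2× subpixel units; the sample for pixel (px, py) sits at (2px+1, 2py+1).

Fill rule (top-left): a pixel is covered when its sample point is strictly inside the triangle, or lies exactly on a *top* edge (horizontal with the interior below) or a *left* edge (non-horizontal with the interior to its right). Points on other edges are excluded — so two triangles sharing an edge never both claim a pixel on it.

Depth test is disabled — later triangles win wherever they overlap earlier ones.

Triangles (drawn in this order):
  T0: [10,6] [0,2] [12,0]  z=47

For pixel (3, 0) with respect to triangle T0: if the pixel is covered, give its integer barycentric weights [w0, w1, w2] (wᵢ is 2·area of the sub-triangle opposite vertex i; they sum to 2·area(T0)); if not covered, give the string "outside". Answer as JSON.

T0:
  2·area = 68
  edge (10, 6)→(0, 2): d=(-10,-4) top-left  bias=+0
  edge (0, 2)→(12, 0): d=(12,-2) top-left  bias=+0
  edge (12, 0)→(10, 6): d=(-2,6) right/bottom  bias=-1
    (3,0)@(7, 1): e=[38,2,28] → #
    (4,0)@(9, 1): e=[46,6,16] → #
    (5,0)@(11, 1): e=[54,10,4] → #
    (6,0)@(13, 1): e=[62,14,-8] → ·
    (1,1)@(3, 3): e=[2,18,48] → #
    (2,1)@(5, 3): e=[10,22,36] → #
    (5,1)@(11, 3): e=[34,34,0] → ·  [on edge]
    (1,2)@(3, 5): e=[-18,42,44] → ·
    (2,2)@(5, 5): e=[-10,46,32] → ·
    (3,2)@(7, 5): e=[-2,50,20] → ·
    (4,2)@(9, 5): e=[6,54,8] → #
    (5,2)@(11, 5): e=[14,58,-4] → ·
    (4,4)@(9, 9): e=[-34,102,0] → ·  [on edge]
  covered (8 px):
    · · · # # # · · · · · ·
    · # # # # · · · · · · ·
    · · · · # · · · · · · ·
    · · · · · · · · · · · ·
    · · · · · · · · · · · ·
    · · · · · · · · · · · ·

Answer: [2,28,38]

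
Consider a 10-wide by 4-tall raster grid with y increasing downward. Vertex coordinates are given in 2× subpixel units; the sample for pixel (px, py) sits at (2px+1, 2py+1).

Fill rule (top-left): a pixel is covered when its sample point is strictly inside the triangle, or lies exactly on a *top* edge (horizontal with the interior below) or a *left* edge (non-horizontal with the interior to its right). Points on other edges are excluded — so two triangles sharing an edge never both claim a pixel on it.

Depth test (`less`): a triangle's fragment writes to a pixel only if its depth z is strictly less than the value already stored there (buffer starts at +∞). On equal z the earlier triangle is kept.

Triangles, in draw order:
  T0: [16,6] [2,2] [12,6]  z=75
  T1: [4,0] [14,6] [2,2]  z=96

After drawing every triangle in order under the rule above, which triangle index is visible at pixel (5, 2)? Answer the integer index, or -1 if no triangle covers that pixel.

T0:
  2·area = 16  (B↔C swapped to make it positive)
  edge (16, 6)→(12, 6): d=(-4,0) right/bottom  bias=-1
  edge (12, 6)→(2, 2): d=(-10,-4) top-left  bias=+0
  edge (2, 2)→(16, 6): d=(14,4) right/bottom  bias=-1
    (2,1)@(5, 3): e=[12,2,2] → █
    (3,1)@(7, 3): e=[12,10,-6] → ·
    (2,2)@(5, 5): e=[4,-18,30] → ·
    (5,2)@(11, 5): e=[4,6,6] → █
    (6,2)@(13, 5): e=[4,14,-2] → ·
    (5,3)@(11, 7): e=[-4,-14,34] → ·
  covered (2 px):
    · · · · · · · · · ·
    · · █ · · · · · · ·
    · · · · · █ · · · ·
    · · · · · · · · · ·
T1:
  2·area = 32
  edge (4, 0)→(14, 6): d=(10,6) right/bottom  bias=-1
  edge (14, 6)→(2, 2): d=(-12,-4) top-left  bias=+0
  edge (2, 2)→(4, 0): d=(2,-2) top-left  bias=+0
    (1,0)@(3, 1): e=[16,16,0] → █  [on edge]
    (2,0)@(5, 1): e=[4,24,4] → █
    (3,0)@(7, 1): e=[-8,32,8] → ·
    (0,1)@(1, 3): e=[48,-16,0] → ·  [on edge]
    (1,1)@(3, 3): e=[36,-8,4] → ·
    (2,1)@(5, 3): e=[24,0,8] → █  [on edge]
    (3,1)@(7, 3): e=[12,8,12] → █
    (4,1)@(9, 3): e=[0,16,16] → ·  [on edge]
    (2,2)@(5, 5): e=[44,-24,12] → ·
    (3,2)@(7, 5): e=[32,-16,16] → ·
    (5,2)@(11, 5): e=[8,0,24] → █  [on edge]
    (6,2)@(13, 5): e=[-4,8,28] → ·
    (8,3)@(17, 7): e=[-8,0,40] → ·  [on edge]
  covered (5 px):
    · █ █ · · · · · · ·
    · · █ █ · · · · · ·
    · · · · · █ · · · ·
    · · · · · · · · · ·

Z-buffer (winner per pixel, '.' = empty):
  . 1 1 . . . . . . .
  . . 0 1 . . . . . .
  . . . . . 0 . . . .
  . . . . . . . . . .

Result: 0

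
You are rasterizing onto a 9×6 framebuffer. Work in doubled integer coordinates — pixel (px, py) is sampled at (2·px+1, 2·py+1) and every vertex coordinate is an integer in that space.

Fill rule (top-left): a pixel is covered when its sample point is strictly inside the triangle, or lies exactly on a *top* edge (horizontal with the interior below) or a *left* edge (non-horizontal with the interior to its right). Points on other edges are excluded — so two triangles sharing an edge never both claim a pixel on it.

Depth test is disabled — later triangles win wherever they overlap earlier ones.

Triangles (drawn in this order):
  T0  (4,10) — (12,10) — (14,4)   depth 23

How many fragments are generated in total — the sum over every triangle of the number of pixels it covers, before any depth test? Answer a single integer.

T0:
  2·area = 48  (B↔C swapped to make it positive)
  edge (4, 10)→(14, 4): d=(10,-6) top-left  bias=+0
  edge (14, 4)→(12, 10): d=(-2,6) right/bottom  bias=-1
  edge (12, 10)→(4, 10): d=(-8,0) right/bottom  bias=-1
    (7,0)@(15, 1): e=[-24,0,72] → ·  [on edge]
    (6,2)@(13, 5): e=[4,4,40] → █
    (7,2)@(15, 5): e=[16,-8,40] → ·
    (4,3)@(9, 7): e=[0,24,24] → █  [on edge]
    (5,3)@(11, 7): e=[12,12,24] → █
    (6,3)@(13, 7): e=[24,0,24] → ·  [on edge]
    (3,4)@(7, 9): e=[8,32,8] → █
    (6,4)@(13, 9): e=[44,-4,8] → ·
    (3,5)@(7, 11): e=[28,28,-8] → ·
    (4,5)@(9, 11): e=[40,16,-8] → ·
    (5,5)@(11, 11): e=[52,4,-8] → ·
  covered (6 px):
    · · · · · · · · ·
    · · · · · · · · ·
    · · · · · · █ · ·
    · · · · █ █ · · ·
    · · · █ █ █ · · ·
    · · · · · · · · ·

Final: 6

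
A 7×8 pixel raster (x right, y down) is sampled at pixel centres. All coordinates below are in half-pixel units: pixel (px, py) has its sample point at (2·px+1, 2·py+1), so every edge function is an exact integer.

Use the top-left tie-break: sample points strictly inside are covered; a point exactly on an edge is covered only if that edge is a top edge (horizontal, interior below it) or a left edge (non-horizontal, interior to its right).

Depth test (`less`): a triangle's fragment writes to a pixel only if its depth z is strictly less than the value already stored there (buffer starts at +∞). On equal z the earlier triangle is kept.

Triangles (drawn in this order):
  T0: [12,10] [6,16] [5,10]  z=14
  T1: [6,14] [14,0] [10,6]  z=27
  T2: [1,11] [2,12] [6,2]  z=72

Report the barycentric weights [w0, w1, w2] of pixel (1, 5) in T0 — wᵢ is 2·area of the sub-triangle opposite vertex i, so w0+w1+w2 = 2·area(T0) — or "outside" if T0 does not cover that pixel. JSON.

T0:
  2·area = 42
  edge (12, 10)→(6, 16): d=(-6,6) right/bottom  bias=-1
  edge (6, 16)→(5, 10): d=(-1,-6) top-left  bias=+0
  edge (5, 10)→(12, 10): d=(7,0) top-left  bias=+0
    (6,4)@(13, 9): e=[0,49,-7] → ·  [on edge]
    (3,5)@(7, 11): e=[24,11,7] → █
    (4,5)@(9, 11): e=[12,23,7] → █
    (5,5)@(11, 11): e=[0,35,7] → ·  [on edge]
    (3,6)@(7, 13): e=[12,9,21] → █
    (4,6)@(9, 13): e=[0,21,21] → ·  [on edge]
    (3,7)@(7, 15): e=[0,7,35] → ·  [on edge]
  covered (3 px):
    · · · · · · ·
    · · · · · · ·
    · · · · · · ·
    · · · · · · ·
    · · · · · · ·
    · · · █ █ · ·
    · · · █ · · ·
    · · · · · · ·
T1:
  2·area = 8  (B↔C swapped to make it positive)
  edge (6, 14)→(10, 6): d=(4,-8) top-left  bias=+0
  edge (10, 6)→(14, 0): d=(4,-6) top-left  bias=+0
  edge (14, 0)→(6, 14): d=(-8,14) right/bottom  bias=-1
    (5,2)@(11, 5): e=[4,2,2] → █
    (6,2)@(13, 5): e=[20,14,-26] → ·
    (5,3)@(11, 7): e=[12,10,-14] → ·
  covered (1 px):
    · · · · · · ·
    · · · · · · ·
    · · · · · █ ·
    · · · · · · ·
    · · · · · · ·
    · · · · · · ·
    · · · · · · ·
    · · · · · · ·
T2:
  2·area = 14  (B↔C swapped to make it positive)
  edge (1, 11)→(6, 2): d=(5,-9) top-left  bias=+0
  edge (6, 2)→(2, 12): d=(-4,10) right/bottom  bias=-1
  edge (2, 12)→(1, 11): d=(-1,-1) top-left  bias=+0
    (1,4)@(3, 9): e=[8,2,4] → █
    (2,4)@(5, 9): e=[26,-18,6] → ·
    (0,5)@(1, 11): e=[0,14,0] → █  [on edge]
    (1,5)@(3, 11): e=[18,-6,2] → ·
    (0,6)@(1, 13): e=[10,6,-2] → ·
    (1,6)@(3, 13): e=[28,-14,0] → ·  [on edge]
    (2,7)@(5, 15): e=[56,-42,0] → ·  [on edge]
  covered (2 px):
    · · · · · · ·
    · · · · · · ·
    · · · · · · ·
    · · · · · · ·
    · █ · · · · ·
    █ · · · · · ·
    · · · · · · ·
    · · · · · · ·

Answer: "outside"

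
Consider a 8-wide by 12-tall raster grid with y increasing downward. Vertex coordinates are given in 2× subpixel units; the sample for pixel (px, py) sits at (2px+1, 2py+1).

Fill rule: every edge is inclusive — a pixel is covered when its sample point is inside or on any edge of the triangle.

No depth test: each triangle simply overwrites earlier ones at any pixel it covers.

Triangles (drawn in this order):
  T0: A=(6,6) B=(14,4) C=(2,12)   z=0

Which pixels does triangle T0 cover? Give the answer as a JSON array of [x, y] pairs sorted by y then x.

T0:
  2·area = 40
  edge (6, 6)→(14, 4): d=(8,-2) inclusive
  edge (14, 4)→(2, 12): d=(-12,8) inclusive
  edge (2, 12)→(6, 6): d=(4,-6) inclusive
    (5,2)@(11, 5): e=[2,12,26] → #
    (6,2)@(13, 5): e=[6,-4,38] → ·
    (3,3)@(7, 7): e=[10,20,10] → #
    (4,3)@(9, 7): e=[14,4,22] → #
    (5,3)@(11, 7): e=[18,-12,34] → ·
    (2,4)@(5, 9): e=[22,12,6] → #
    (3,4)@(7, 9): e=[26,-4,18] → ·
    (4,4)@(9, 9): e=[30,-20,30] → ·
    (1,5)@(3, 11): e=[34,4,2] → #
    (2,5)@(5, 11): e=[38,-12,14] → ·
    (1,6)@(3, 13): e=[50,-20,10] → ·
  covered (5 px):
    · · · · · · · ·
    · · · · · · · ·
    · · · · · # · ·
    · · · # # · · ·
    · · # · · · · ·
    · # · · · · · ·
    · · · · · · · ·
    · · · · · · · ·
    · · · · · · · ·
    · · · · · · · ·
    · · · · · · · ·
    · · · · · · · ·

Result: [[5,2],[3,3],[4,3],[2,4],[1,5]]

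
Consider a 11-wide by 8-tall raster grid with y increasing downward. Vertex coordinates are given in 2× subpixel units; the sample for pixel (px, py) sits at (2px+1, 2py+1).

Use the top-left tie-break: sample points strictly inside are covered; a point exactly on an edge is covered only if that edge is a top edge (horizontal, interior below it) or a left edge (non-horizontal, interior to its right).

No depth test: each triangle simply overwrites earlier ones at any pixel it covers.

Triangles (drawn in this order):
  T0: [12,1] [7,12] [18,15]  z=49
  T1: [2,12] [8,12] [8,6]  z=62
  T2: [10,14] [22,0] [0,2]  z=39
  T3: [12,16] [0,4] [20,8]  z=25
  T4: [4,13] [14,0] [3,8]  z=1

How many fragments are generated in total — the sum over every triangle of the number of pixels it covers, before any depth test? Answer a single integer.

T0:
  2·area = 136  (B↔C swapped to make it positive)
  edge (12, 1)→(18, 15): d=(6,14) right/bottom  bias=-1
  edge (18, 15)→(7, 12): d=(-11,-3) top-left  bias=+0
  edge (7, 12)→(12, 1): d=(5,-11) top-left  bias=+0
    (5,2)@(11, 5): e=[38,89,9] → X
    (6,2)@(13, 5): e=[10,95,31] → X
    (7,2)@(15, 5): e=[-18,101,53] → .
    (5,3)@(11, 7): e=[50,67,19] → X
    (7,3)@(15, 7): e=[-6,79,63] → .
    (4,4)@(9, 9): e=[90,39,7] → X
    (7,4)@(15, 9): e=[6,57,73] → X
    (8,4)@(17, 9): e=[-22,63,95] → .
    (4,5)@(9, 11): e=[102,17,17] → X
    (8,5)@(17, 11): e=[-10,41,105] → .
    (4,6)@(9, 13): e=[114,-5,27] → .
    (5,6)@(11, 13): e=[86,1,49] → X
  covered (16 px):
    . . . . . . . . . . .
    . . . . . . . . . . .
    . . . . . X X . . . .
    . . . . . X X . . . .
    . . . . X X X X . . .
    . . . . X X X X . . .
    . . . . . X X X X . .
    . . . . . . . . . . .
T1:
  2·area = 36  (B↔C swapped to make it positive)
  edge (2, 12)→(8, 6): d=(6,-6) top-left  bias=+0
  edge (8, 6)→(8, 12): d=(0,6) right/bottom  bias=-1
  edge (8, 12)→(2, 12): d=(-6,0) right/bottom  bias=-1
    (6,0)@(13, 1): e=[0,-30,66] → .  [on edge]
    (5,1)@(11, 3): e=[0,-18,54] → .  [on edge]
    (4,2)@(9, 5): e=[0,-6,42] → .  [on edge]
    (3,3)@(7, 7): e=[0,6,30] → X  [on edge]
    (4,3)@(9, 7): e=[12,-6,30] → .
    (2,4)@(5, 9): e=[0,18,18] → X  [on edge]
    (4,4)@(9, 9): e=[24,-6,18] → .
    (1,5)@(3, 11): e=[0,30,6] → X  [on edge]
    (4,5)@(9, 11): e=[36,-6,6] → .
    (0,6)@(1, 13): e=[0,42,-6] → .  [on edge]
    (1,6)@(3, 13): e=[12,30,-6] → .
    (2,6)@(5, 13): e=[24,18,-6] → .
  covered (6 px):
    . . . . . . . . . . .
    . . . . . . . . . . .
    . . . . . . . . . . .
    . . . X . . . . . . .
    . . X X . . . . . . .
    . X X X . . . . . . .
    . . . . . . . . . . .
    . . . . . . . . . . .
T2:
  2·area = 284  (B↔C swapped to make it positive)
  edge (10, 14)→(0, 2): d=(-10,-12) top-left  bias=+0
  edge (0, 2)→(22, 0): d=(22,-2) top-left  bias=+0
  edge (22, 0)→(10, 14): d=(-12,14) right/bottom  bias=-1
    (5,0)@(11, 1): e=[142,0,142] → X  [on edge]
    (6,0)@(13, 1): e=[166,4,114] → X
    (7,0)@(15, 1): e=[190,8,86] → X
    (8,0)@(17, 1): e=[214,12,58] → X
    (9,0)@(19, 1): e=[238,16,30] → X
    (10,0)@(21, 1): e=[262,20,2] → X
    (0,1)@(1, 3): e=[2,24,258] → X
    (1,1)@(3, 3): e=[26,28,230] → X
    (2,1)@(5, 3): e=[50,32,202] → X
    (3,1)@(7, 3): e=[74,36,174] → X
    (4,1)@(9, 3): e=[98,40,146] → X
    (10,1)@(21, 3): e=[242,64,-22] → .
  covered (36 px):
    . . . . . X X X X X X
    X X X X X X X X X X .
    . X X X X X X X X . .
    . . X X X X X X . . .
    . . . X X X X . . . .
    . . . . X X . . . . .
    . . . . . . . . . . .
    . . . . . . . . . . .
T3:
  2·area = 192
  edge (12, 16)→(0, 4): d=(-12,-12) top-left  bias=+0
  edge (0, 4)→(20, 8): d=(20,4) right/bottom  bias=-1
  edge (20, 8)→(12, 16): d=(-8,8) right/bottom  bias=-1
    (0,2)@(1, 5): e=[0,16,176] → X  [on edge]
    (1,2)@(3, 5): e=[24,8,160] → X
    (2,2)@(5, 5): e=[48,0,144] → .  [on edge]
    (0,3)@(1, 7): e=[-24,56,160] → .
    (1,3)@(3, 7): e=[0,48,144] → X  [on edge]
    (2,3)@(5, 7): e=[24,40,128] → X
    (3,3)@(7, 7): e=[48,32,112] → X
    (4,3)@(9, 7): e=[72,24,96] → X
    (5,3)@(11, 7): e=[96,16,80] → X
    (6,3)@(13, 7): e=[120,8,64] → X
    (7,3)@(15, 7): e=[144,0,48] → .  [on edge]
    (10,3)@(21, 7): e=[216,-24,0] → .  [on edge]
    (2,4)@(5, 9): e=[0,80,112] → X  [on edge]
    (9,4)@(19, 9): e=[168,24,0] → .  [on edge]
    (3,5)@(7, 11): e=[0,112,80] → X  [on edge]
    (8,5)@(17, 11): e=[120,72,0] → .  [on edge]
    (4,6)@(9, 13): e=[0,144,48] → X  [on edge]
    (7,6)@(15, 13): e=[72,120,0] → .  [on edge]
    (5,7)@(11, 15): e=[0,176,16] → X  [on edge]
    (6,7)@(13, 15): e=[24,168,0] → .  [on edge]
  covered (24 px):
    . . . . . . . . . . .
    . . . . . . . . . . .
    X X . . . . . . . . .
    . X X X X X X . . . .
    . . X X X X X X X . .
    . . . X X X X X . . .
    . . . . X X X . . . .
    . . . . . X . . . . .
T4:
  2·area = 63  (B↔C swapped to make it positive)
  edge (4, 13)→(3, 8): d=(-1,-5) top-left  bias=+0
  edge (3, 8)→(14, 0): d=(11,-8) top-left  bias=+0
  edge (14, 0)→(4, 13): d=(-10,13) right/bottom  bias=-1
    (6,0)@(13, 1): e=[57,3,3] → X
    (7,0)@(15, 1): e=[67,19,-23] → .
    (5,1)@(11, 3): e=[45,9,9] → X
    (6,1)@(13, 3): e=[55,25,-17] → .
    (4,2)@(9, 5): e=[33,15,15] → X
    (5,2)@(11, 5): e=[43,31,-11] → .
    (2,3)@(5, 7): e=[11,5,47] → X
    (3,3)@(7, 7): e=[21,21,21] → X
    (4,3)@(9, 7): e=[31,37,-5] → .
    (2,4)@(5, 9): e=[9,27,27] → X
    (4,4)@(9, 9): e=[29,59,-25] → .
    (2,5)@(5, 11): e=[7,49,7] → X
  covered (8 px):
    . . . . . . X . . . .
    . . . . . X . . . . .
    . . . . X . . . . . .
    . . X X . . . . . . .
    . . X X . . . . . . .
    . . X . . . . . . . .
    . . . . . . . . . . .
    . . . . . . . . . . .

Result: 90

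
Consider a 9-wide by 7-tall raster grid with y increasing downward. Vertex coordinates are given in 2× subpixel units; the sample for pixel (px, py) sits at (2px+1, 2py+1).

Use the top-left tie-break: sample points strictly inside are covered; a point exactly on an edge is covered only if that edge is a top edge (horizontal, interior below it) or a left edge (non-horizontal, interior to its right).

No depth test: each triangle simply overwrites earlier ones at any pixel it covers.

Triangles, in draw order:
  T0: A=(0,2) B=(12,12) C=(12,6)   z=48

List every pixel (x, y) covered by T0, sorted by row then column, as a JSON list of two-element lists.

T0:
  2·area = 72  (B↔C swapped to make it positive)
  edge (0, 2)→(12, 6): d=(12,4) right/bottom  bias=-1
  edge (12, 6)→(12, 12): d=(0,6) right/bottom  bias=-1
  edge (12, 12)→(0, 2): d=(-12,-10) top-left  bias=+0
    (1,1)@(3, 3): e=[0,54,18] → ·  [on edge]
    (2,2)@(5, 5): e=[16,42,14] → #
    (3,2)@(7, 5): e=[8,30,34] → #
    (4,2)@(9, 5): e=[0,18,54] → ·  [on edge]
    (2,3)@(5, 7): e=[40,42,-10] → ·
    (3,3)@(7, 7): e=[32,30,10] → #
    (4,3)@(9, 7): e=[24,18,30] → #
    (5,3)@(11, 7): e=[16,6,50] → #
    (6,3)@(13, 7): e=[8,-6,70] → ·
    (7,3)@(15, 7): e=[0,-18,90] → ·  [on edge]
    (3,4)@(7, 9): e=[56,30,-14] → ·
    (4,4)@(9, 9): e=[48,18,6] → #
  covered (8 px):
    · · · · · · · · ·
    · · · · · · · · ·
    · · # # · · · · ·
    · · · # # # · · ·
    · · · · # # · · ·
    · · · · · # · · ·
    · · · · · · · · ·

Result: [[2,2],[3,2],[3,3],[4,3],[5,3],[4,4],[5,4],[5,5]]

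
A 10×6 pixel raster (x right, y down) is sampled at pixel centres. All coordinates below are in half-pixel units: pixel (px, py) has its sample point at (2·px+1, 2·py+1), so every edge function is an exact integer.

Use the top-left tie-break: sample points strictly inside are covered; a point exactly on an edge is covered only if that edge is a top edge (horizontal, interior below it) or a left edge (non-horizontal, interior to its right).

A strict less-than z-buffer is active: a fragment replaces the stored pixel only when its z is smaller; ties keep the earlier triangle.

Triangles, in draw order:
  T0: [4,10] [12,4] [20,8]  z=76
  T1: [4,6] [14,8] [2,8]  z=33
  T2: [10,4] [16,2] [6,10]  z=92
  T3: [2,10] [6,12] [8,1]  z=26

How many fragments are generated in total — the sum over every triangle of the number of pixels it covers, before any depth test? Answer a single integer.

T0:
  2·area = 80
  edge (4, 10)→(12, 4): d=(8,-6) top-left  bias=+0
  edge (12, 4)→(20, 8): d=(8,4) right/bottom  bias=-1
  edge (20, 8)→(4, 10): d=(-16,2) right/bottom  bias=-1
    (5,2)@(11, 5): e=[2,12,66] → X
    (6,2)@(13, 5): e=[14,4,62] → X
    (7,2)@(15, 5): e=[26,-4,58] → .
    (4,3)@(9, 7): e=[6,36,38] → X
    (7,3)@(15, 7): e=[42,12,26] → X
    (8,3)@(17, 7): e=[54,4,22] → X
    (9,3)@(19, 7): e=[66,-4,18] → .
    (3,4)@(7, 9): e=[10,60,10] → X
    (6,4)@(13, 9): e=[46,36,-2] → .
    (7,4)@(15, 9): e=[58,28,-6] → .
    (8,4)@(17, 9): e=[70,20,-10] → .
    (3,5)@(7, 11): e=[26,76,-22] → .
  covered (10 px):
    . . . . . . . . . .
    . . . . . . . . . .
    . . . . . X X . . .
    . . . . X X X X X .
    . . . X X X . . . .
    . . . . . . . . . .
T1:
  2·area = 24
  edge (4, 6)→(14, 8): d=(10,2) right/bottom  bias=-1
  edge (14, 8)→(2, 8): d=(-12,0) right/bottom  bias=-1
  edge (2, 8)→(4, 6): d=(2,-2) top-left  bias=+0
    (4,0)@(9, 1): e=[-60,84,0] → .  [on edge]
    (3,1)@(7, 3): e=[-36,60,0] → .  [on edge]
    (2,2)@(5, 5): e=[-12,36,0] → .  [on edge]
    (1,3)@(3, 7): e=[12,12,0] → X  [on edge]
    (2,3)@(5, 7): e=[8,12,4] → X
    (3,3)@(7, 7): e=[4,12,8] → X
    (4,3)@(9, 7): e=[0,12,12] → .  [on edge]
    (0,4)@(1, 9): e=[36,-12,0] → .  [on edge]
    (1,4)@(3, 9): e=[32,-12,4] → .
    (2,4)@(5, 9): e=[28,-12,8] → .
    (3,4)@(7, 9): e=[24,-12,12] → .
    (9,4)@(19, 9): e=[0,-12,36] → .  [on edge]
  covered (3 px):
    . . . . . . . . . .
    . . . . . . . . . .
    . . . . . . . . . .
    . X X X . . . . . .
    . . . . . . . . . .
    . . . . . . . . . .
T2:
  2·area = 28
  edge (10, 4)→(16, 2): d=(6,-2) top-left  bias=+0
  edge (16, 2)→(6, 10): d=(-10,8) right/bottom  bias=-1
  edge (6, 10)→(10, 4): d=(4,-6) top-left  bias=+0
    (9,0)@(19, 1): e=[0,-14,42] → .  [on edge]
    (6,1)@(13, 3): e=[0,14,14] → X  [on edge]
    (7,1)@(15, 3): e=[4,-2,26] → .
    (3,2)@(7, 5): e=[0,42,-14] → .  [on edge]
    (5,2)@(11, 5): e=[8,10,10] → X
    (6,2)@(13, 5): e=[12,-6,22] → .
    (0,3)@(1, 7): e=[0,70,-42] → .  [on edge]
    (4,3)@(9, 7): e=[16,6,6] → X
    (5,3)@(11, 7): e=[20,-10,18] → .
    (3,4)@(7, 9): e=[24,2,2] → X
    (4,4)@(9, 9): e=[28,-14,14] → .
    (3,5)@(7, 11): e=[36,-18,10] → .
  covered (4 px):
    . . . . . . . . . .
    . . . . . . X . . .
    . . . . . X . . . .
    . . . . X . . . . .
    . . . X . . . . . .
    . . . . . . . . . .
T3:
  2·area = 48  (B↔C swapped to make it positive)
  edge (2, 10)→(8, 1): d=(6,-9) top-left  bias=+0
  edge (8, 1)→(6, 12): d=(-2,11) right/bottom  bias=-1
  edge (6, 12)→(2, 10): d=(-4,-2) top-left  bias=+0
    (3,1)@(7, 3): e=[3,7,38] → X
    (4,1)@(9, 3): e=[21,-15,42] → .
    (3,2)@(7, 5): e=[15,3,30] → X
    (4,2)@(9, 5): e=[33,-19,34] → .
    (2,3)@(5, 7): e=[9,21,18] → X
    (3,3)@(7, 7): e=[27,-1,22] → .
    (1,4)@(3, 9): e=[3,39,6] → X
    (3,4)@(7, 9): e=[39,-5,14] → .
    (1,5)@(3, 11): e=[15,35,-2] → .
    (2,5)@(5, 11): e=[33,13,2] → X
    (3,5)@(7, 11): e=[51,-9,6] → .
  covered (6 px):
    . . . . . . . . . .
    . . . X . . . . . .
    . . . X . . . . . .
    . . X . . . . . . .
    . X X . . . . . . .
    . . X . . . . . . .

Final: 23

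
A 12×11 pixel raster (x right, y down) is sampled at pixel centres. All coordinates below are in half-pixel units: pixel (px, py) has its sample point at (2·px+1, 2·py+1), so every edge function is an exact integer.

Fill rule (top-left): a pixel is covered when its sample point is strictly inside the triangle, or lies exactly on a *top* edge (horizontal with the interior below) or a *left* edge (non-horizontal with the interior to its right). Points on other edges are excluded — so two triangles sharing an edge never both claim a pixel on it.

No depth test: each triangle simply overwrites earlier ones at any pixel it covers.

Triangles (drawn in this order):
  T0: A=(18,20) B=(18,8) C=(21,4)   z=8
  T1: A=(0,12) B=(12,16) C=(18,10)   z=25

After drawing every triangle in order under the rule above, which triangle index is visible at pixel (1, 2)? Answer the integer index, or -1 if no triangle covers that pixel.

T0:
  2·area = 36
  edge (18, 20)→(18, 8): d=(0,-12) top-left  bias=+0
  edge (18, 8)→(21, 4): d=(3,-4) top-left  bias=+0
  edge (21, 4)→(18, 20): d=(-3,16) right/bottom  bias=-1
    (9,3)@(19, 7): e=[12,1,23] → █
    (10,3)@(21, 7): e=[36,9,-9] → ·
    (9,4)@(19, 9): e=[12,7,17] → █
    (10,4)@(21, 9): e=[36,15,-15] → ·
    (9,5)@(19, 11): e=[12,13,11] → █
    (10,5)@(21, 11): e=[36,21,-21] → ·
    (9,6)@(19, 13): e=[12,19,5] → █
    (10,6)@(21, 13): e=[36,27,-27] → ·
    (9,7)@(19, 15): e=[12,25,-1] → ·
  covered (4 px):
    · · · · · · · · · · · ·
    · · · · · · · · · · · ·
    · · · · · · · · · · · ·
    · · · · · · · · · █ · ·
    · · · · · · · · · █ · ·
    · · · · · · · · · █ · ·
    · · · · · · · · · █ · ·
    · · · · · · · · · · · ·
    · · · · · · · · · · · ·
    · · · · · · · · · · · ·
    · · · · · · · · · · · ·
T1:
  2·area = 96  (B↔C swapped to make it positive)
  edge (0, 12)→(18, 10): d=(18,-2) top-left  bias=+0
  edge (18, 10)→(12, 16): d=(-6,6) right/bottom  bias=-1
  edge (12, 16)→(0, 12): d=(-12,-4) top-left  bias=+0
    (11,2)@(23, 5): e=[-80,0,176] → ·  [on edge]
    (10,3)@(21, 7): e=[-48,0,144] → ·  [on edge]
    (9,4)@(19, 9): e=[-16,0,112] → ·  [on edge]
    (4,5)@(9, 11): e=[0,48,48] → █  [on edge]
    (5,5)@(11, 11): e=[4,36,56] → █
    (6,5)@(13, 11): e=[8,24,64] → █
    (7,5)@(15, 11): e=[12,12,72] → █
    (8,5)@(17, 11): e=[16,0,80] → ·  [on edge]
    (1,6)@(3, 13): e=[24,72,0] → █  [on edge]
    (2,6)@(5, 13): e=[28,60,8] → █
    (3,6)@(7, 13): e=[32,48,16] → █
    (7,6)@(15, 13): e=[48,0,48] → ·  [on edge]
    (4,7)@(9, 15): e=[72,24,0] → █  [on edge]
    (6,7)@(13, 15): e=[80,0,16] → ·  [on edge]
    (5,8)@(11, 17): e=[112,0,-16] → ·  [on edge]
    (7,8)@(15, 17): e=[120,-24,0] → ·  [on edge]
    (4,9)@(9, 19): e=[144,0,-48] → ·  [on edge]
    (10,9)@(21, 19): e=[168,-72,0] → ·  [on edge]
    (3,10)@(7, 21): e=[176,0,-80] → ·  [on edge]
  covered (12 px):
    · · · · · · · · · · · ·
    · · · · · · · · · · · ·
    · · · · · · · · · · · ·
    · · · · · · · · · · · ·
    · · · · · · · · · · · ·
    · · · · █ █ █ █ · · · ·
    · █ █ █ █ █ █ · · · · ·
    · · · · █ █ · · · · · ·
    · · · · · · · · · · · ·
    · · · · · · · · · · · ·
    · · · · · · · · · · · ·

Z-buffer (winner per pixel, '.' = empty):
  . . . . . . . . . . . .
  . . . . . . . . . . . .
  . . . . . . . . . . . .
  . . . . . . . . . 0 . .
  . . . . . . . . . 0 . .
  . . . . 1 1 1 1 . 0 . .
  . 1 1 1 1 1 1 . . 0 . .
  . . . . 1 1 . . . . . .
  . . . . . . . . . . . .
  . . . . . . . . . . . .
  . . . . . . . . . . . .

Answer: -1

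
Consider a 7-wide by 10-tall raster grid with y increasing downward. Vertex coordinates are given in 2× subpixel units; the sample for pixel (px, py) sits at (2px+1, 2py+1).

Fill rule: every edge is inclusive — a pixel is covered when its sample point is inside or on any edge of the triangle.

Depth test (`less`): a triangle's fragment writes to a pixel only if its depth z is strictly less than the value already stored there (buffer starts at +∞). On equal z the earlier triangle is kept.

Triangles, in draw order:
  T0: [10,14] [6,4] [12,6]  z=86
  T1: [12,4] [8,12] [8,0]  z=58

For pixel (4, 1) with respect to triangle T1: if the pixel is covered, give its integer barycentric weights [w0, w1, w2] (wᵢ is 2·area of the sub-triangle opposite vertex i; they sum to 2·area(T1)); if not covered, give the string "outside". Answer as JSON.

T0:
  2·area = 52
  edge (10, 14)→(6, 4): d=(-4,-10) inclusive
  edge (6, 4)→(12, 6): d=(6,2) inclusive
  edge (12, 6)→(10, 14): d=(-2,8) inclusive
    (1,1)@(3, 3): e=[-26,0,78] → .  [on edge]
    (3,2)@(7, 5): e=[6,4,42] → X
    (4,2)@(9, 5): e=[26,0,26] → X  [on edge]
    (5,2)@(11, 5): e=[46,-4,10] → .
    (3,3)@(7, 7): e=[-2,16,38] → .
    (4,3)@(9, 7): e=[18,12,22] → X
    (5,3)@(11, 7): e=[38,8,6] → X
    (6,3)@(13, 7): e=[58,4,-10] → .
    (4,4)@(9, 9): e=[10,24,18] → X
    (6,4)@(13, 9): e=[50,16,-14] → .
    (4,5)@(9, 11): e=[2,36,14] → X
    (5,5)@(11, 11): e=[22,32,-2] → .
  covered (7 px):
    . . . . . . .
    . . . . . . .
    . . . X X . .
    . . . . X X .
    . . . . X X .
    . . . . X . .
    . . . . . . .
    . . . . . . .
    . . . . . . .
    . . . . . . .
T1:
  2·area = 48
  edge (12, 4)→(8, 12): d=(-4,8) inclusive
  edge (8, 12)→(8, 0): d=(0,-12) inclusive
  edge (8, 0)→(12, 4): d=(4,4) inclusive
    (4,0)@(9, 1): e=[36,12,0] → X  [on edge]
    (5,0)@(11, 1): e=[20,36,-8] → .
    (4,1)@(9, 3): e=[28,12,8] → X
    (5,1)@(11, 3): e=[12,36,0] → X  [on edge]
    (6,1)@(13, 3): e=[-4,60,-8] → .
    (4,2)@(9, 5): e=[20,12,16] → X
    (6,2)@(13, 5): e=[-12,60,0] → .  [on edge]
    (4,3)@(9, 7): e=[12,12,24] → X
    (5,3)@(11, 7): e=[-4,36,16] → .
    (4,4)@(9, 9): e=[4,12,32] → X
    (5,4)@(11, 9): e=[-12,36,24] → .
    (4,5)@(9, 11): e=[-4,12,40] → .
  covered (7 px):
    . . . . X . .
    . . . . X X .
    . . . . X X .
    . . . . X . .
    . . . . X . .
    . . . . . . .
    . . . . . . .
    . . . . . . .
    . . . . . . .
    . . . . . . .

Answer: [12,8,28]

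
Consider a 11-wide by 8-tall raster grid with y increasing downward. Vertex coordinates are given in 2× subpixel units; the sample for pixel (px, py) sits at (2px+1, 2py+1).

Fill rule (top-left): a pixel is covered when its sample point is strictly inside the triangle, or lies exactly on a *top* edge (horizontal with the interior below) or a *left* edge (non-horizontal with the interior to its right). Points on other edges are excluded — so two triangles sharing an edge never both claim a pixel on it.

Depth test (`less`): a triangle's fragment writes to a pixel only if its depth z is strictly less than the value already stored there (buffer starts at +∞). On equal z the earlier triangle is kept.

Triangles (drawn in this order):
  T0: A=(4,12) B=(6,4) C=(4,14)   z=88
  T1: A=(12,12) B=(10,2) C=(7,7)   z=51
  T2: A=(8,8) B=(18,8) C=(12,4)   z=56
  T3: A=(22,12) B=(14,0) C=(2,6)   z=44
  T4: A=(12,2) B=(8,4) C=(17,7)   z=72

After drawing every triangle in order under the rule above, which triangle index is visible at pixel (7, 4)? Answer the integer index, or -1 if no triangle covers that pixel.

T0:
  2·area = 4
  edge (4, 12)→(6, 4): d=(2,-8) top-left  bias=+0
  edge (6, 4)→(4, 14): d=(-2,10) right/bottom  bias=-1
  edge (4, 14)→(4, 12): d=(0,-2) top-left  bias=+0
    (2,4)@(5, 9): e=[2,0,2] → ·  [on edge]
  covered (0 px):
    · · · · · · · · · · ·
    · · · · · · · · · · ·
    · · · · · · · · · · ·
    · · · · · · · · · · ·
    · · · · · · · · · · ·
    · · · · · · · · · · ·
    · · · · · · · · · · ·
    · · · · · · · · · · ·
T1:
  2·area = 40  (B↔C swapped to make it positive)
  edge (12, 12)→(7, 7): d=(-5,-5) top-left  bias=+0
  edge (7, 7)→(10, 2): d=(3,-5) top-left  bias=+0
  edge (10, 2)→(12, 12): d=(2,10) right/bottom  bias=-1
    (0,0)@(1, 1): e=[0,-48,88] → ·  [on edge]
    (1,1)@(3, 3): e=[0,-32,72] → ·  [on edge]
    (2,2)@(5, 5): e=[0,-16,56] → ·  [on edge]
    (4,2)@(9, 5): e=[20,4,16] → █
    (5,2)@(11, 5): e=[30,14,-4] → ·
    (3,3)@(7, 7): e=[0,0,40] → █  [on edge]
    (5,3)@(11, 7): e=[20,20,0] → ·  [on edge]
    (3,4)@(7, 9): e=[-10,6,44] → ·
    (4,4)@(9, 9): e=[0,16,24] → █  [on edge]
    (5,4)@(11, 9): e=[10,26,4] → █
    (6,4)@(13, 9): e=[20,36,-16] → ·
    (4,5)@(9, 11): e=[-10,22,28] → ·
    (5,5)@(11, 11): e=[0,32,8] → █  [on edge]
    (6,6)@(13, 13): e=[0,48,-8] → ·  [on edge]
    (7,7)@(15, 15): e=[0,64,-24] → ·  [on edge]
  covered (6 px):
    · · · · · · · · · · ·
    · · · · · · · · · · ·
    · · · · █ · · · · · ·
    · · · █ █ · · · · · ·
    · · · · █ █ · · · · ·
    · · · · · █ · · · · ·
    · · · · · · · · · · ·
    · · · · · · · · · · ·
T2:
  2·area = 40  (B↔C swapped to make it positive)
  edge (8, 8)→(12, 4): d=(4,-4) top-left  bias=+0
  edge (12, 4)→(18, 8): d=(6,4) right/bottom  bias=-1
  edge (18, 8)→(8, 8): d=(-10,0) right/bottom  bias=-1
    (7,0)@(15, 1): e=[0,-30,70] → ·  [on edge]
    (6,1)@(13, 3): e=[0,-10,50] → ·  [on edge]
    (5,2)@(11, 5): e=[0,10,30] → █  [on edge]
    (6,2)@(13, 5): e=[8,2,30] → █
    (7,2)@(15, 5): e=[16,-6,30] → ·
    (4,3)@(9, 7): e=[0,30,10] → █  [on edge]
    (7,3)@(15, 7): e=[24,6,10] → █
    (8,3)@(17, 7): e=[32,-2,10] → ·
    (3,4)@(7, 9): e=[0,50,-10] → ·  [on edge]
    (4,4)@(9, 9): e=[8,42,-10] → ·
    (5,4)@(11, 9): e=[16,34,-10] → ·
    (6,4)@(13, 9): e=[24,26,-10] → ·
    (2,5)@(5, 11): e=[0,70,-30] → ·  [on edge]
    (1,6)@(3, 13): e=[0,90,-50] → ·  [on edge]
    (0,7)@(1, 15): e=[0,110,-70] → ·  [on edge]
  covered (6 px):
    · · · · · · · · · · ·
    · · · · · · · · · · ·
    · · · · · █ █ · · · ·
    · · · · █ █ █ █ · · ·
    · · · · · · · · · · ·
    · · · · · · · · · · ·
    · · · · · · · · · · ·
    · · · · · · · · · · ·
T3:
  2·area = 192  (B↔C swapped to make it positive)
  edge (22, 12)→(2, 6): d=(-20,-6) top-left  bias=+0
  edge (2, 6)→(14, 0): d=(12,-6) top-left  bias=+0
  edge (14, 0)→(22, 12): d=(8,12) right/bottom  bias=-1
    (6,0)@(13, 1): e=[166,6,20] → █
    (7,0)@(15, 1): e=[178,18,-4] → ·
    (4,1)@(9, 3): e=[102,6,84] → █
    (5,1)@(11, 3): e=[114,18,60] → █
    (7,1)@(15, 3): e=[138,42,12] → █
    (8,1)@(17, 3): e=[150,54,-12] → ·
    (2,2)@(5, 5): e=[38,6,148] → █
    (3,2)@(7, 5): e=[50,18,124] → █
    (8,2)@(17, 5): e=[110,78,4] → █
    (9,2)@(19, 5): e=[122,90,-20] → ·
    (2,3)@(5, 7): e=[-2,30,164] → ·
    (3,3)@(7, 7): e=[10,42,140] → █
  covered (24 px):
    · · · · · · █ · · · ·
    · · · · █ █ █ █ · · ·
    · · █ █ █ █ █ █ █ · ·
    · · · █ █ █ █ █ █ · ·
    · · · · · · █ █ █ █ ·
    · · · · · · · · · █ █
    · · · · · · · · · · ·
    · · · · · · · · · · ·
T4:
  2·area = 30  (B↔C swapped to make it positive)
  edge (12, 2)→(17, 7): d=(5,5) right/bottom  bias=-1
  edge (17, 7)→(8, 4): d=(-9,-3) top-left  bias=+0
  edge (8, 4)→(12, 2): d=(4,-2) top-left  bias=+0
    (5,0)@(11, 1): e=[0,36,-6] → ·  [on edge]
    (2,1)@(5, 3): e=[40,0,-10] → ·  [on edge]
    (5,1)@(11, 3): e=[10,18,2] → █
    (6,1)@(13, 3): e=[0,24,6] → ·  [on edge]
    (5,2)@(11, 5): e=[20,0,10] → █  [on edge]
    (6,2)@(13, 5): e=[10,6,14] → █
    (7,2)@(15, 5): e=[0,12,18] → ·  [on edge]
    (5,3)@(11, 7): e=[30,-18,18] → ·
    (6,3)@(13, 7): e=[20,-12,22] → ·
    (8,3)@(17, 7): e=[0,0,30] → ·  [on edge]
    (9,4)@(19, 9): e=[0,-12,42] → ·  [on edge]
    (10,5)@(21, 11): e=[0,-24,54] → ·  [on edge]
  covered (3 px):
    · · · · · · · · · · ·
    · · · · · █ · · · · ·
    · · · · · █ █ · · · ·
    · · · · · · · · · · ·
    · · · · · · · · · · ·
    · · · · · · · · · · ·
    · · · · · · · · · · ·
    · · · · · · · · · · ·

Z-buffer (winner per pixel, '.' = empty):
  . . . . . . 3 . . . .
  . . . . 3 3 3 3 . . .
  . . 3 3 3 3 3 3 3 . .
  . . . 3 3 3 3 3 3 . .
  . . . . 1 1 3 3 3 3 .
  . . . . . 1 . . . 3 3
  . . . . . . . . . . .
  . . . . . . . . . . .

Answer: 3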